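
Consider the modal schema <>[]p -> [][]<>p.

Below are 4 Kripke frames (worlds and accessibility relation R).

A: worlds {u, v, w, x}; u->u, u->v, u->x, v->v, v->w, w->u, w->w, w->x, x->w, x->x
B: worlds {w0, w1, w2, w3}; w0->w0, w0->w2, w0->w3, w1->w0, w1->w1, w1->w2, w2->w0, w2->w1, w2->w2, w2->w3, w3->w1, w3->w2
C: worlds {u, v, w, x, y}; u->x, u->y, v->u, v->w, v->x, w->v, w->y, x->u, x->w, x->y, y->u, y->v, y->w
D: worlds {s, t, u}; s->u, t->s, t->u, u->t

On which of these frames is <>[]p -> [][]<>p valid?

A, B

This is the axiom for a generalized confluence (Geach) condition; its first-order frame correspondent is forall x forall y forall z ((xRy & x R^2 z) -> exists w (yRw & zRw)).
A: satisfies the condition.
B: satisfies the condition.
C: fails — uRy, uR²u but no t with yRt and uRt.
D: fails — sRu, sR²t but no w with uRw and tRw.
Valid on: A, B.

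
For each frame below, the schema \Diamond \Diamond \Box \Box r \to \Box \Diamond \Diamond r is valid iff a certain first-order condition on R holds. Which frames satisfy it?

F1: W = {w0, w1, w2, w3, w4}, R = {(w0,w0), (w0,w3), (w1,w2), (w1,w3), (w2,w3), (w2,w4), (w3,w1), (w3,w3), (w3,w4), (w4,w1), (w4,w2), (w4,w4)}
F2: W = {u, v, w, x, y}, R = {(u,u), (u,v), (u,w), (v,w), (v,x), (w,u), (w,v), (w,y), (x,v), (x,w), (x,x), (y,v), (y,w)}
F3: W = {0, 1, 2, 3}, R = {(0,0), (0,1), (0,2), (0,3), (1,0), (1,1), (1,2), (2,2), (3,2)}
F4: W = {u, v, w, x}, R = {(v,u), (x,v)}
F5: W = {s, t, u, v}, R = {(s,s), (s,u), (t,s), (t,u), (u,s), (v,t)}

F1, F2, F3, F5

This is the axiom for a generalized confluence (Geach) condition; its first-order frame correspondent is \forall x \forall y \forall z ((x R^2 y \wedge xRz) \to \exists w (y R^2 w \wedge z R^2 w)).
F1: condition met.
F2: condition met.
F3: condition met.
F4: fails — xR²u, xRv but no t with uR²t and vR²t.
F5: condition met.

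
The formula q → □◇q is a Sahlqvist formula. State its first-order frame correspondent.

Symmetry

Suppose q→□◇q is valid. Take Rxy and set V(q)={x}. Then q at x, so □◇q at x, so ◇q at y, so some z with Ryz has q; z=x, i.e. Ryx.
The converse is a direct semantic check.
So the correspondent is symmetry.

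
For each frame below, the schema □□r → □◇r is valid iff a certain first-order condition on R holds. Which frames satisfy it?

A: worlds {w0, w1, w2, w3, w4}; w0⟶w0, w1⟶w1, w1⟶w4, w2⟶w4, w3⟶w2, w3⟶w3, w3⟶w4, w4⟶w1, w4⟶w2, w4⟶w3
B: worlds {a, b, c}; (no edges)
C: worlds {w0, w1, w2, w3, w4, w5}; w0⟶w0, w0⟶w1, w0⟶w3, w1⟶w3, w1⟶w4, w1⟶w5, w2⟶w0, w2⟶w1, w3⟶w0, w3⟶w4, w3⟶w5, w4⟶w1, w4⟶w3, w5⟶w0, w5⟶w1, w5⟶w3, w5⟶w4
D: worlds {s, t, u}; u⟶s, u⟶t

Frame correspondent (Sahlqvist): ∀x ∀z (xRz → ∃w (xR²w ∧ zRw)) — i.e. a generalized confluence (Geach) condition.
A: satisfies the condition.
B: satisfies the condition.
C: satisfies the condition.
D: fails — uRs but no w with uR²w and sRw.

A, B, C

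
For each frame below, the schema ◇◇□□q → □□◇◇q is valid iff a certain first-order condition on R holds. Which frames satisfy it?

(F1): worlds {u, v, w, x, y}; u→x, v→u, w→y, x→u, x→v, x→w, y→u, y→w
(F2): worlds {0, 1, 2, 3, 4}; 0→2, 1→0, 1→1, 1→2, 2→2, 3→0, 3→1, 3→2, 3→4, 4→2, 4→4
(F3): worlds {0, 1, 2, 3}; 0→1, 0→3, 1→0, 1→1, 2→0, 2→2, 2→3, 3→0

Frame correspondent (Sahlqvist): ∀x ∀y ∀z ((xR²y ∧ xR²z) → ∃w (yR²w ∧ zR²w)) — i.e. a generalized confluence (Geach) condition.
(F1): fails — uR²u, uR²v but no t with uR²t and vR²t.
(F2): holds.
(F3): holds.

(F2), (F3)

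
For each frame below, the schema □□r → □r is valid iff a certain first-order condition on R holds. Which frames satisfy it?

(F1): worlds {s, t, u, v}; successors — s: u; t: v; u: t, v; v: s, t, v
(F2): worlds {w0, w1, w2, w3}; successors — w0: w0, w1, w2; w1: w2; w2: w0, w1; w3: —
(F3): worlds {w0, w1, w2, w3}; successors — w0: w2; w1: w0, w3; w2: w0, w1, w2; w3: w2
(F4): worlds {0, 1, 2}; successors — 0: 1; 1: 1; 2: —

(F4)

The schema corresponds to density: ∀x ∀y (Rxy → ∃z (Rxz ∧ Rzy)).
(F1): fails — Rsu but no z with Rsz and Rzu.
(F2): fails — Rw1w2 but no z with Rw1z and Rzw2.
(F3): fails — Rw1w0 but no z with Rw1z and Rzw0.
(F4): ✓.
Valid on: (F4).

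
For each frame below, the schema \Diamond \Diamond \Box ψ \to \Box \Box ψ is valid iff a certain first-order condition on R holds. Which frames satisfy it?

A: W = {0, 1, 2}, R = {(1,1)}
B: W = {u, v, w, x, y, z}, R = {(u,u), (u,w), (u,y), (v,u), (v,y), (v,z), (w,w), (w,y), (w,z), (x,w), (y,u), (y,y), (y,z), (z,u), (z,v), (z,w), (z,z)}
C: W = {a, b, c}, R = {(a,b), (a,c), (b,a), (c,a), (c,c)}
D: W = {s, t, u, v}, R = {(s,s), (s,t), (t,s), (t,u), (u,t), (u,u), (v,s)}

A

The schema corresponds to a generalized confluence (Geach) condition: \forall x \forall y \forall z ((x R^2 y \wedge x R^2 z) \to \exists w (yRw \wedge z = w)).
A: condition met.
B: fails — uR²u, uR²z but no t with uRt and z=t.
C: fails — aR²a, aR²a but no w with aRw and a=w.
D: fails — sR²s, sR²u but no w with sRw and u=w.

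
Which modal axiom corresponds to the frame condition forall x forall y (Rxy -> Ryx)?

q → □◇q

The condition is symmetry. The B schema q → □◇q defines it.
Suppose q→□◇q is valid. Take Rxy and set V(q)={x}. Then q at x, so □◇q at x, so ◇q at y, so some z with Ryz has q; z=x, i.e. Ryx.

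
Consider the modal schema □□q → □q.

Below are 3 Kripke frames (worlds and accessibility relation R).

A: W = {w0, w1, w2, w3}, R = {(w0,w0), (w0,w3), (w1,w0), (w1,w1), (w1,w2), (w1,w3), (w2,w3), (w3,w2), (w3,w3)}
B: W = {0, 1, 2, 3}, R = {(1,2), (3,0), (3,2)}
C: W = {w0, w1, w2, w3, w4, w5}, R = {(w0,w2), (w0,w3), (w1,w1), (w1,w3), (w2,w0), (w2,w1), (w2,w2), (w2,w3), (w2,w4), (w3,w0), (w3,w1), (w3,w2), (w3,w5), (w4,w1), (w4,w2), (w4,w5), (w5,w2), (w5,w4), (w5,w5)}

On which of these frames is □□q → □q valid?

A, C

Frame correspondent (Sahlqvist): ∀x ∀y (Rxy → ∃z (Rxz ∧ Rzy)) — i.e. density.
A: condition met.
B: fails — R12 but no z with R1z and Rz2.
C: condition met.
Valid on: A, C.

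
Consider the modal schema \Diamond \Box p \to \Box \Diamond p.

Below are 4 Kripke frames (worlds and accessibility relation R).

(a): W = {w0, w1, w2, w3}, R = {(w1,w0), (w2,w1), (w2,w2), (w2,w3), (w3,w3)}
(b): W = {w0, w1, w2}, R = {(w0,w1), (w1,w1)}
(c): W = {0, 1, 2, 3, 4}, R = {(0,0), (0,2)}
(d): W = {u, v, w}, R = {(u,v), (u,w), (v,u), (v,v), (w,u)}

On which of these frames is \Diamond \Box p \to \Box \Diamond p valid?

Frame correspondent (Sahlqvist): \forall x \forall y \forall z (Rxy \wedge Rxz \to \exists w (Ryw \wedge Rzw)) — i.e. convergence.
(a): fails — Rw1w0 and Rw1w0 but w0 and w0 have no common successor.
(b): condition met.
(c): fails — R00 and R02 but 0 and 2 have no common successor.
(d): condition met.

(b), (d)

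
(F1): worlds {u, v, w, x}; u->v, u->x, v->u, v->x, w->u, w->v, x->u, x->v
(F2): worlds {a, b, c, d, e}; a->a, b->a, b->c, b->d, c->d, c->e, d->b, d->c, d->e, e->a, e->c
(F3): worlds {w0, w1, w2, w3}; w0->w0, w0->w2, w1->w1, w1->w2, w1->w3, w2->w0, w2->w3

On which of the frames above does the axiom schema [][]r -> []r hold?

Frame correspondent (Sahlqvist): forall x forall y (Rxy -> exists z (Rxz & Rzy)) — i.e. density.
(F1): holds.
(F2): fails — Rcd but no z with Rcz and Rzd.
(F3): fails — Rw2w3 but no z with Rw2z and Rzw3.

(F1)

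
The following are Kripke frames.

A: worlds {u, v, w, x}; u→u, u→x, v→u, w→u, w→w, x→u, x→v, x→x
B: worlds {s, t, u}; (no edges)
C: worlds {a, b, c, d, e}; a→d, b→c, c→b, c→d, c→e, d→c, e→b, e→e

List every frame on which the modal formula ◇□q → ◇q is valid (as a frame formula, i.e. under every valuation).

This is the axiom for a generalized confluence (Geach) condition; its first-order frame correspondent is ∀x ∀y (xRy → ∃w (yRw ∧ xRw)).
A: holds.
B: holds.
C: fails — aRd but no w with dRw and aRw.
Valid on: A, B.

A, B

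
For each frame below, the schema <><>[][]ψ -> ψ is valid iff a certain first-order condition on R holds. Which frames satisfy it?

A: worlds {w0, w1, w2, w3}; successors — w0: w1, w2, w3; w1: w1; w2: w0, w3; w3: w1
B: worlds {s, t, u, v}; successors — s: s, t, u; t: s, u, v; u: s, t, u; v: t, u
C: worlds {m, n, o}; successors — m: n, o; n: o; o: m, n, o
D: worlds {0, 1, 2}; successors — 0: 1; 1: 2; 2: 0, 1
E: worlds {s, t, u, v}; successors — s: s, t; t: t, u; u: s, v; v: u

This is the axiom for a generalized confluence (Geach) condition; its first-order frame correspondent is forall x forall y (x R^2 y -> exists w (y R^2 w & x = w)).
A: fails — w0R²w1 but no w with w1R²w and w0=w.
B: fails — vR²t but no w with tR²w and v=w.
C: satisfies the condition.
D: fails — 0R²2 but no w with 2R²w and 0=w.
E: fails — tR²v but no w with vR²w and t=w.

C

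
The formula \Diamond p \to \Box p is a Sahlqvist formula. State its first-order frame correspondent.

Partial functionality

This schema is the CD axiom.
Its frame correspondent is partial functionality — \forall x \forall y \forall z (Rxy \wedge Rxz \to y = z).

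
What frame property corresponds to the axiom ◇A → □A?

partial functionality

Suppose ◇A→□A is valid. Take Rxy, Rxz and set V(A)={y}. Then ◇A at x, so □A at x, so A at z, i.e. z=y.
Conversely, on a frame with partial functionality the schema holds at every world under every valuation.
Frame condition: ∀x ∀y ∀z (Rxy ∧ Rxz → y = z).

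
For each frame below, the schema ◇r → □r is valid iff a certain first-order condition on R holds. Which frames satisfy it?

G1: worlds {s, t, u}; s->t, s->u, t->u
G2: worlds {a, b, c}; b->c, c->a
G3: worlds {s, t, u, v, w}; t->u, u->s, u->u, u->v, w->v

Frame correspondent (Sahlqvist): ∀x ∀y ∀z (Rxy ∧ Rxz → y = z) — i.e. partial functionality.
G1: fails — s sees both t and u.
G2: holds.
G3: fails — u sees both s and u.
Valid on: G2.

G2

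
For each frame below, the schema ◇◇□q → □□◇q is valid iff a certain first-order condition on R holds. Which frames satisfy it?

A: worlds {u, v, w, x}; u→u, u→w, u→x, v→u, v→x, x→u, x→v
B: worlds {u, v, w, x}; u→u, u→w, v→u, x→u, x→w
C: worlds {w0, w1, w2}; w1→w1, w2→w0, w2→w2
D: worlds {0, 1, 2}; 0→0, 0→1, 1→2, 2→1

none

This is the axiom for a generalized confluence (Geach) condition; its first-order frame correspondent is ∀x ∀y ∀z ((xR²y ∧ xR²z) → ∃w (yRw ∧ zRw)).
A: fails — uR²u, uR²w but no t with uRt and wRt.
B: fails — uR²u, uR²w but no t with uRt and wRt.
C: fails — w2R²w0, w2R²w0 but no w with w0Rw and w0Rw.
D: fails — 0R²0, 0R²1 but no w with 0Rw and 1Rw.
Valid on no frame.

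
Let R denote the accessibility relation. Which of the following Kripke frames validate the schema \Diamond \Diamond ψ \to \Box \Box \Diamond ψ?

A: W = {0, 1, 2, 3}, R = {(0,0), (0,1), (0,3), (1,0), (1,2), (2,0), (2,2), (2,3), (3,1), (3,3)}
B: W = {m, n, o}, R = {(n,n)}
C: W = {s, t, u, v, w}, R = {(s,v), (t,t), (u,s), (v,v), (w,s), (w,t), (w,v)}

The schema corresponds to a generalized confluence (Geach) condition: \forall x \forall y \forall z ((x R^2 y \wedge x R^2 z) \to \exists w (y = w \wedge zRw)).
A: fails — 0R²0, 0R²3 but no w with 0=w and 3Rw.
B: holds.
C: fails — wR²t, wR²v but no w* with t=w* and vRw*.
Valid on: B.

B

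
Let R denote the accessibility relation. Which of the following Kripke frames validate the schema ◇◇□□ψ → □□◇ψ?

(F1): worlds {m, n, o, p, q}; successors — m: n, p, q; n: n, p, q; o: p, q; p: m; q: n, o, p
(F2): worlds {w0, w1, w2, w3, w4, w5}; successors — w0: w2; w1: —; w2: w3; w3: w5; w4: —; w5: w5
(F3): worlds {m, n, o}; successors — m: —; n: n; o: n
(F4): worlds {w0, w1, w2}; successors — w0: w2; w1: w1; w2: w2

(F2), (F3), (F4)

Frame correspondent (Sahlqvist): ∀x ∀y ∀z ((xR²y ∧ xR²z) → ∃w (yR²w ∧ zRw)) — i.e. a generalized confluence (Geach) condition.
(F1): fails — mR²p, mR²p but no w with pR²w and pRw.
(F2): condition met.
(F3): condition met.
(F4): condition met.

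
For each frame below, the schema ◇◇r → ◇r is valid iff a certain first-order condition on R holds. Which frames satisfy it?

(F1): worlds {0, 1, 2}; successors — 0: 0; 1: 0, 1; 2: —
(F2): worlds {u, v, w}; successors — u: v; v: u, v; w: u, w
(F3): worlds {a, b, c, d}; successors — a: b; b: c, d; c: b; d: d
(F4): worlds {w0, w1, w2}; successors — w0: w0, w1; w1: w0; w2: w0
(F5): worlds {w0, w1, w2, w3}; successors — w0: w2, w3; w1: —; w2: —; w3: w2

(F1), (F5)

The schema corresponds to transitivity: ∀x ∀y ∀z (Rxy ∧ Ryz → Rxz).
(F1): ✓.
(F2): fails — Ruv and Rvu but not Ruu.
(F3): fails — Rbc and Rcb but not Rbb.
(F4): fails — Rw1w0 and Rw0w1 but not Rw1w1.
(F5): ✓.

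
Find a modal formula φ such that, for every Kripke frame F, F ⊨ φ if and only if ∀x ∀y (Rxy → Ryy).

□(□p → p)

This is shift-reflexivity; the standard corresponding axiom is T□: □(□p → p).
Suppose □(□p→p) is valid. Take Rxy and set V(p)={w : Ryw}. Then at y, □p holds; since □(□p→p) at x, □p→p at y, so p at y, i.e. Ryy.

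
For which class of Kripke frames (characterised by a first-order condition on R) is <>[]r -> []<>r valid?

Suppose ◇□r→□◇r is valid. Take Rxy, Rxz and set V(r)={w : Ryw}. Then □r at y so ◇□r at x, so □◇r at x, so ◇r at z, giving w with Rzw and Ryw.
Conversely, any frame satisfying forall x forall y forall z (Rxy & Rxz -> exists w (Ryw & Rzw)) validates the schema.
So the correspondent is convergence.

Convergence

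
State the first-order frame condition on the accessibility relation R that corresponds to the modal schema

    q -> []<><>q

forall x forall z (xRz -> exists w (x = w & z R^2 w))

This is a Sahlqvist (Geach-type) schema ◇^0□^0q → □^1◇^2q.
Minimal-valuation argument: fix x; take any y with xR^0y and any z with xR^1z. Set V(q) to the set of worlds R-reachable from y in exactly 0 steps. Then □^0q holds at y, so the antecedent holds at x; validity forces ◇^2q at z, giving a w with zR^2w and yR^0w.
First-order correspondent: forall x forall z (xRz -> exists w (x = w & z R^2 w)).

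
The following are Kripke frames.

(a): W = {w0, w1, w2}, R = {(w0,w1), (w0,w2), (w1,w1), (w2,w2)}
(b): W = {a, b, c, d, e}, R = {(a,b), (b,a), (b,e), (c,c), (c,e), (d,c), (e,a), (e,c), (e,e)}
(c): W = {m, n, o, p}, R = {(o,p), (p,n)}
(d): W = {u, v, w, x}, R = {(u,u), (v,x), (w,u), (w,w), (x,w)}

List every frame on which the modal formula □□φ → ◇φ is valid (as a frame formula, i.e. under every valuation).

The schema corresponds to a generalized confluence (Geach) condition: ∀x ∃w (xR²w ∧ xRw).
(a): satisfies the condition.
(b): fails — at a but no w with aR²w and aRw.
(c): fails — at m but no w with mR²w and mRw.
(d): fails — at v but no t with vR²t and vRt.
Valid on: (a).

(a)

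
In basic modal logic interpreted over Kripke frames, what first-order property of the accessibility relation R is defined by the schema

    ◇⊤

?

This is a form of the D axiom.
Its frame correspondent is seriality — ∀x ∃y Rxy.

seriality: ∀x ∃y Rxy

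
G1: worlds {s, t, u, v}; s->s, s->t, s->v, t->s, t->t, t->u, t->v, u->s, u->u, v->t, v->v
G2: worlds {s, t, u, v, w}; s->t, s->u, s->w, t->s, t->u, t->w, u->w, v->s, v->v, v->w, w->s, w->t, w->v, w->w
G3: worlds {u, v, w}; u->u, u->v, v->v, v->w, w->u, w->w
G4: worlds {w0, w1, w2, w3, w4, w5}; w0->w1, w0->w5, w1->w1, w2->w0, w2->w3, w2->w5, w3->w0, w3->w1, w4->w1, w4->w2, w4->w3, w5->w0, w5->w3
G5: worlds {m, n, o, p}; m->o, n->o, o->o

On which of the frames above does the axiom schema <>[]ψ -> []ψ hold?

Frame correspondent (Sahlqvist): forall x forall y forall z (Rxy & Rxz -> Ryz) — i.e. the Euclidean property.
G1: fails — Rsv and Rss but not Rvs.
G2: fails — Rsw and Rsu but not Rwu.
G3: fails — Ruv and Ruu but not Rvu.
G4: fails — Rw0w5 and Rw0w5 but not Rw5w5.
G5: satisfies the condition.

G5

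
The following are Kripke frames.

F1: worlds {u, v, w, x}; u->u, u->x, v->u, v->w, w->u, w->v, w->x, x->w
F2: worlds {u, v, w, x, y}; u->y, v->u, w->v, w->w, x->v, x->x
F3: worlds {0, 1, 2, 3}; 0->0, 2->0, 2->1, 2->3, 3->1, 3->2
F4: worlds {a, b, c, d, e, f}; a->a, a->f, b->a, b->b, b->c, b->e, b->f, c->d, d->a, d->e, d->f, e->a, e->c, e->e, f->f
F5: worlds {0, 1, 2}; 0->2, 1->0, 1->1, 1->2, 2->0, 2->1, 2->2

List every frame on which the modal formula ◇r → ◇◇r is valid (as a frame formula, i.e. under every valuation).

F5

Frame correspondent (Sahlqvist): ∀x ∀y (xRy → ∃w (y = w ∧ xR²w)) — i.e. a generalized confluence (Geach) condition.
F1: fails — vRw but no t with w=t and vR²t.
F2: fails — uRy but no t with y=t and uR²t.
F3: fails — 2R3 but no w with 3=w and 2R²w.
F4: fails — cRd but no w with d=w and cR²w.
F5: satisfies the condition.
Valid on: F5.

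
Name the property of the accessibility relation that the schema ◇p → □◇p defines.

the Euclidean property

This is the 5 axiom.
Its frame correspondent is the Euclidean property — ∀x ∀y ∀z (Rxy ∧ Rxz → Ryz).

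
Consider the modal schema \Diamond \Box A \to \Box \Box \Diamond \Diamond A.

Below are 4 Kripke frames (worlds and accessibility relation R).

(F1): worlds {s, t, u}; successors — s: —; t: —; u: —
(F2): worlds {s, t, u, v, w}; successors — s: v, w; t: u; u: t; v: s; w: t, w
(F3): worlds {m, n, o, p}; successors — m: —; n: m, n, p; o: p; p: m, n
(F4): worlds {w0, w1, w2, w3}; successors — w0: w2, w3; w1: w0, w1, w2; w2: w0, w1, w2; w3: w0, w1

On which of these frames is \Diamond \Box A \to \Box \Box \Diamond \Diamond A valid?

The schema corresponds to a generalized confluence (Geach) condition: \forall x \forall y \forall z ((xRy \wedge x R^2 z) \to \exists w (yRw \wedge z R^2 w)).
(F1): condition met.
(F2): fails — sRv, sR²t but no w* with vRw* and tR²w*.
(F3): fails — nRm, nR²m but no w with mRw and mR²w.
(F4): condition met.

(F1), (F4)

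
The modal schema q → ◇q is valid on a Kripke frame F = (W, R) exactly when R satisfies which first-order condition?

Reflexivity

This schema is equivalent to the T axiom □q → q.
Its frame correspondent is reflexivity — ∀x Rxx.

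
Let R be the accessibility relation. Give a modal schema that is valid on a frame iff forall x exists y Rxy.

□p → ◇p

A defining formula is □p → ◇p (the D axiom).
Suppose □p→◇p is valid. At any x set V(p)=W. Then □p at x, so ◇p at x, so x has a successor.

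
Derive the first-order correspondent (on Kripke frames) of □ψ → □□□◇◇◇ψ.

∀x ∀z (xR³z → ∃w (xRw ∧ zR³w))

This is a Sahlqvist (Geach-type) schema ◇^0□^1ψ → □^3◇^3ψ.
First-order correspondent: ∀x ∀z (xR³z → ∃w (xRw ∧ zR³w)).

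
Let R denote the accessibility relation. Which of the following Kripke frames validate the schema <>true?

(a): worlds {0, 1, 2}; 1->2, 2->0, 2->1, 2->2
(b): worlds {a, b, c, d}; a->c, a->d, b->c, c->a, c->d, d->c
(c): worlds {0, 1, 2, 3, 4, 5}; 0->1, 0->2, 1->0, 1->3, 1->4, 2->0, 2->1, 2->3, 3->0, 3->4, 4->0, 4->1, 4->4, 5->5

(b), (c)

The schema corresponds to seriality: forall x exists y Rxy.
(a): fails — world 0 has no successor.
(b): satisfies the condition.
(c): satisfies the condition.
Valid on: (b), (c).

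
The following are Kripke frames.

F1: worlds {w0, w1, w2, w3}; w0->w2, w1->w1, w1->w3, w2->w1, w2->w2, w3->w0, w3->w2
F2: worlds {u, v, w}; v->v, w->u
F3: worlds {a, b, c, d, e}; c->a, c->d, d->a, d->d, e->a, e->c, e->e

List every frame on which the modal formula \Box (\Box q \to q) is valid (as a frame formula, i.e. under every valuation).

none

The schema corresponds to shift-reflexivity: \forall x \forall y (Rxy \to Ryy).
F1: fails — Rw1w3 but not Rw3w3.
F2: fails — Rwu but not Ruu.
F3: fails — Rea but not Raa.
Valid on no frame.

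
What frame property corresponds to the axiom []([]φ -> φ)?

shift-reflexivity

Suppose □(□φ→φ) is valid. Take Rxy and set V(φ)={w : Ryw}. Then at y, □φ holds; since □(□φ→φ) at x, □φ→φ at y, so φ at y, i.e. Ryy.
Conversely, any frame satisfying forall x forall y (Rxy -> Ryy) validates the schema.
So the correspondent is shift-reflexivity.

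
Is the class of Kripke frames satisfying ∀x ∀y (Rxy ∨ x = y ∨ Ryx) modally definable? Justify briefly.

Not modally definable

Modal frame validity is preserved under disjoint unions.
Take 2 disjoint single-world reflexive frames: each is trivially connected, but their disjoint union has 2 worlds with no edge between distinct components, so it is not connected.
So the class is not modally definable.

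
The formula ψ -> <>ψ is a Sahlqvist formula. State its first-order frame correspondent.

This schema is equivalent to the T axiom □ψ → ψ.
It corresponds to reflexivity: forall x Rxx.

Reflexivity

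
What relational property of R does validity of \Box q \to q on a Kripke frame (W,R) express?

Suppose □q→q is valid. At any x set V(q)={w : Rxw}. Then □q holds at x, so q holds at x, i.e. Rxx.
The converse is a direct semantic check.
So the correspondent is reflexivity.

reflexivity: \forall x Rxx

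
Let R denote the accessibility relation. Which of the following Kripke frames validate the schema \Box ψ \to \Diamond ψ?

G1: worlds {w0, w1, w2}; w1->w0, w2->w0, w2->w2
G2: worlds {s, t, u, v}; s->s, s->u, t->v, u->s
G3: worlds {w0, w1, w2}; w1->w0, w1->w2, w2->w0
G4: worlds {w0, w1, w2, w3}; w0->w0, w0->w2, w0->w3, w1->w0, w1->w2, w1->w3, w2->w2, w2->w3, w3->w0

This is the axiom for seriality; its first-order frame correspondent is \forall x \exists y Rxy.
G1: fails — world w0 has no successor.
G2: fails — world v has no successor.
G3: fails — world w0 has no successor.
G4: satisfies the condition.

G4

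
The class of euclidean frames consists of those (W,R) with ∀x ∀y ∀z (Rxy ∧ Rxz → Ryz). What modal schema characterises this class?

This is the Euclidean property; the standard corresponding axiom is 5: ◇q → □◇q.
Suppose ◇q→□◇q is valid. Take Rxy, Rxz and set V(q)={y}. Then ◇q at x, so □◇q at x, so ◇q at z, so some w with Rzw has q; w=y, i.e. Rzy. By symmetry of the argument, Ryz.

◇q → □◇q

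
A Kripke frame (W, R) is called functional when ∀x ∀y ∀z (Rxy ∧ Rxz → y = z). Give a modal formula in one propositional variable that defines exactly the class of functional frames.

◇ψ → □ψ

A defining formula is ◇ψ → □ψ (the CD axiom).
Suppose ◇ψ→□ψ is valid. Take Rxy, Rxz and set V(ψ)={y}. Then ◇ψ at x, so □ψ at x, so ψ at z, i.e. z=y.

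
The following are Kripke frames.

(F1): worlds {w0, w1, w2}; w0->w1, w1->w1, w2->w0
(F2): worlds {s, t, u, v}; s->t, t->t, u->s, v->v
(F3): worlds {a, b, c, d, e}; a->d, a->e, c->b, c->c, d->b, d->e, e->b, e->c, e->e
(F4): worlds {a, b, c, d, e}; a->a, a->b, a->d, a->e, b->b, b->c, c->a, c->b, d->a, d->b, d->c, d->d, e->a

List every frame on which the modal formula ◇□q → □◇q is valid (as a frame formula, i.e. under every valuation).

Frame correspondent (Sahlqvist): ∀x ∀y ∀z (Rxy ∧ Rxz → ∃w (Ryw ∧ Rzw)) — i.e. convergence.
(F1): ✓.
(F2): ✓.
(F3): fails — Rcc and Rcb but c and b have no common successor.
(F4): fails — Rab and Rae but b and e have no common successor.

(F1), (F2)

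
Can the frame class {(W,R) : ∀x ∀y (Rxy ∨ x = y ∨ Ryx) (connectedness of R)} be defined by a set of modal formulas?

Not definable by any modal formula

If a class were modally definable it would be closed under disjoint unions (Goldblatt–Thomason).
Take 2 disjoint single-world reflexive frames: each is trivially connected, but their disjoint union has 2 worlds with no edge between distinct components, so it is not connected.
So the class is not modally definable.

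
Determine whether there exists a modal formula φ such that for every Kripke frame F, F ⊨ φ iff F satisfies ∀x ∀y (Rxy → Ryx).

The condition is symmetry. A defining modal formula is p → □◇p.
Suppose p→□◇p is valid. Take Rxy and set V(p)={x}. Then p at x, so □◇p at x, so ◇p at y, so some z with Ryz has p; z=x, i.e. Ryx.

Yes — defined by p → □◇p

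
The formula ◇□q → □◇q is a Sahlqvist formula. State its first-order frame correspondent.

Convergence

Suppose ◇□q→□◇q is valid. Take Rxy, Rxz and set V(q)={w : Ryw}. Then □q at y so ◇□q at x, so □◇q at x, so ◇q at z, giving w with Rzw and Ryw.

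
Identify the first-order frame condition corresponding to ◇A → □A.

This is the CD axiom.
Its frame correspondent is partial functionality — ∀x ∀y ∀z (Rxy ∧ Rxz → y = z).

partial functionality: ∀x ∀y ∀z (Rxy ∧ Rxz → y = z)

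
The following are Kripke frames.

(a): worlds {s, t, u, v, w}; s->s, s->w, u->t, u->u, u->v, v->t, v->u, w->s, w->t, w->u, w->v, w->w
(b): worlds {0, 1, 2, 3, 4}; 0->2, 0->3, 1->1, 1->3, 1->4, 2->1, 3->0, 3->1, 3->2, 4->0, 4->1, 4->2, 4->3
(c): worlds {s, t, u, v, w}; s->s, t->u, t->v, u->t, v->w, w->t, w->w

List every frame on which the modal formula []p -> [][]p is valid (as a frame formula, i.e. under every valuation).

This is the axiom for transitivity; its first-order frame correspondent is forall x forall y forall z (Rxy & Ryz -> Rxz).
(a): fails — Rvu and Ruv but not Rvv.
(b): fails — R02 and R21 but not R01.
(c): fails — Rwt and Rtv but not Rwv.
Valid on no frame.

none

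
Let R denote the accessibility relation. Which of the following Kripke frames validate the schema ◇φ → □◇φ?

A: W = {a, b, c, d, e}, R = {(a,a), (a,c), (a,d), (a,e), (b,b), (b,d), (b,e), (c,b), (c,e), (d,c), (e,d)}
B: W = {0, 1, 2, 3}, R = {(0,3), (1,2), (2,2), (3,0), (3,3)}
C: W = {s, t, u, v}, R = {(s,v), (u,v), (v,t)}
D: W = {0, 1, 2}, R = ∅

D

The schema corresponds to the Euclidean property: ∀x ∀y ∀z (Rxy ∧ Rxz → Ryz).
A: fails — Rae and Rae but not Ree.
B: fails — R30 and R30 but not R00.
C: fails — Rsv and Rsv but not Rvv.
D: ✓.
Valid on: D.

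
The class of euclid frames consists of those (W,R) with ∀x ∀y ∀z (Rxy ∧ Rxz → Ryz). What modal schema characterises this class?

◇s → □◇s

This is the Euclidean property; the standard corresponding axiom is 5: ◇s → □◇s.
Suppose ◇s→□◇s is valid. Take Rxy, Rxz and set V(s)={y}. Then ◇s at x, so □◇s at x, so ◇s at z, so some w with Rzw has s; w=y, i.e. Rzy. By symmetry of the argument, Ryz.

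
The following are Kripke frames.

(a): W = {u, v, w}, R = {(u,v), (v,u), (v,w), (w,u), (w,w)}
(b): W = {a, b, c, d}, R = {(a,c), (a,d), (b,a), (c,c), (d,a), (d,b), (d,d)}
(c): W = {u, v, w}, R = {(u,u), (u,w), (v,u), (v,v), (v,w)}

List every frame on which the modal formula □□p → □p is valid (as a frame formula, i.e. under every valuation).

(c)

Frame correspondent (Sahlqvist): ∀x ∀y (Rxy → ∃z (Rxz ∧ Rzy)) — i.e. density.
(a): fails — Ruv but no z with Ruz and Rzv.
(b): fails — Rba but no z with Rbz and Rza.
(c): holds.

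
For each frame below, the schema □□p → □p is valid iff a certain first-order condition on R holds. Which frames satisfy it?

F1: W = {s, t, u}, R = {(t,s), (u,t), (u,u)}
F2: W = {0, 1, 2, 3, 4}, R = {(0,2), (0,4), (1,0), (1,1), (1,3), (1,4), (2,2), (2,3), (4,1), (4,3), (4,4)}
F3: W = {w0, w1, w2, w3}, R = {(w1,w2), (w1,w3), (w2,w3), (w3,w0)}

The schema corresponds to density: ∀x ∀y (Rxy → ∃z (Rxz ∧ Rzy)).
F1: fails — Rts but no z with Rtz and Rzs.
F2: satisfies the condition.
F3: fails — Rw1w2 but no z with Rw1z and Rzw2.

F2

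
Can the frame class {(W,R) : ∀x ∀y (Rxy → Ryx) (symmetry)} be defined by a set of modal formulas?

Yes, by r → □◇r

The condition is symmetry. A defining modal formula is r → □◇r.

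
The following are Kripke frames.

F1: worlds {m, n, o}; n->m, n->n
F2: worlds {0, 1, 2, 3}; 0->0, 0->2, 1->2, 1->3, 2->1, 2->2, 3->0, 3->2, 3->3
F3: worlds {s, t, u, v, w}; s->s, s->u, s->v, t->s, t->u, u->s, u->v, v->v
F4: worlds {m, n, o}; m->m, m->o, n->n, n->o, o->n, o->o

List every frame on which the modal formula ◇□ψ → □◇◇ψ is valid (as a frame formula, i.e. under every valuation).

Frame correspondent (Sahlqvist): ∀x ∀y ∀z ((xRy ∧ xRz) → ∃w (yRw ∧ zR²w)) — i.e. a generalized confluence (Geach) condition.
F1: fails — nRm, nRm but no w with mRw and mR²w.
F2: satisfies the condition.
F3: satisfies the condition.
F4: satisfies the condition.

F2, F3, F4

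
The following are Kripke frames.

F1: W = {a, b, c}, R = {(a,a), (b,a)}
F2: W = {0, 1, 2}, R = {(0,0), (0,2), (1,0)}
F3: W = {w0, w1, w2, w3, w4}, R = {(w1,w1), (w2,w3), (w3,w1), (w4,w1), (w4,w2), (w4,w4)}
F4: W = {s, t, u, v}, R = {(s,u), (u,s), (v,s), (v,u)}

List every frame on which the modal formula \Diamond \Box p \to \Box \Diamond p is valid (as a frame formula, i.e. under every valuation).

Frame correspondent (Sahlqvist): \forall x \forall y \forall z (Rxy \wedge Rxz \to \exists w (Ryw \wedge Rzw)) — i.e. convergence.
F1: ✓.
F2: fails — R00 and R02 but 0 and 2 have no common successor.
F3: fails — Rw4w4 and Rw4w2 but w4 and w2 have no common successor.
F4: fails — Rvu and Rvs but u and s have no common successor.
Valid on: F1.

F1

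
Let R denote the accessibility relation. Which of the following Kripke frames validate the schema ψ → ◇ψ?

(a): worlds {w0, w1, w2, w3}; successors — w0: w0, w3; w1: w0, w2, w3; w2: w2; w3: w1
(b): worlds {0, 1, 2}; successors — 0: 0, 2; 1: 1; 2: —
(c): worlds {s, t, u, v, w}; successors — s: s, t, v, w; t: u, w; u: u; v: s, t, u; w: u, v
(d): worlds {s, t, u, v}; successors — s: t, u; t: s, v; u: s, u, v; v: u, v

The schema corresponds to a generalized confluence (Geach) condition: ∀x ∃w (x = w ∧ xRw).
(a): fails — at w1 but no w with w1=w and w1Rw.
(b): fails — at 2 but no w with 2=w and 2Rw.
(c): fails — at t but no w* with t=w* and tRw*.
(d): fails — at s but no w with s=w and sRw.

none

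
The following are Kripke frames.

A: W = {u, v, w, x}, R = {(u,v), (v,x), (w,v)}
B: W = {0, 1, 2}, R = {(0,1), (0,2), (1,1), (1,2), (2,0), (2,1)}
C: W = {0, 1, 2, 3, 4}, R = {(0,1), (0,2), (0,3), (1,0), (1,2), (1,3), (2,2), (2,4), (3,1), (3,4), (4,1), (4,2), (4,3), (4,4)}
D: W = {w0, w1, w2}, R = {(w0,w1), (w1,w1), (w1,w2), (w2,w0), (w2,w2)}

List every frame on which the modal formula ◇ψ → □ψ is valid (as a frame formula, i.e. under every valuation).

Frame correspondent (Sahlqvist): ∀x ∀y ∀z (Rxy ∧ Rxz → y = z) — i.e. partial functionality.
A: satisfies the condition.
B: fails — 0 sees both 1 and 2.
C: fails — 0 sees both 1 and 2.
D: fails — w1 sees both w1 and w2.

A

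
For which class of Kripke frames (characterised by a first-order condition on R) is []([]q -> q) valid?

Suppose □(□q→q) is valid. Take Rxy and set V(q)={w : Ryw}. Then at y, □q holds; since □(□q→q) at x, □q→q at y, so q at y, i.e. Ryy.

Shift-reflexivity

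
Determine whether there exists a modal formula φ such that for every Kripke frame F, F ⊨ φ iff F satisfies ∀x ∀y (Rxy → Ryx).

Yes — defined by p → □◇p

The condition is symmetry. A defining modal formula is p → □◇p.
Suppose p→□◇p is valid. Take Rxy and set V(p)={x}. Then p at x, so □◇p at x, so ◇p at y, so some z with Ryz has p; z=x, i.e. Ryx.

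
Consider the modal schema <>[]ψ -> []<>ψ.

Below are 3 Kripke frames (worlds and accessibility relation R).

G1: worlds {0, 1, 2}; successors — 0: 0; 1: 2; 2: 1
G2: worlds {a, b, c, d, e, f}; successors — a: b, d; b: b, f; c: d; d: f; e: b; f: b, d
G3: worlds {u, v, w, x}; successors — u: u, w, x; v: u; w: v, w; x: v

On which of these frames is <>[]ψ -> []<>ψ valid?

G1, G2

The schema corresponds to convergence: forall x forall y forall z (Rxy & Rxz -> exists w (Ryw & Rzw)).
G1: holds.
G2: holds.
G3: fails — Ruu and Rux but u and x have no common successor.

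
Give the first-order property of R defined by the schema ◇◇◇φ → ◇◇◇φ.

∀x ∀y (xR³y → ∃w (y = w ∧ xR³w))

This is a Sahlqvist (Geach-type) schema ◇^3□^0φ → □^0◇^3φ.
Minimal-valuation argument: fix x; take any y with xR^3y and any z with xR^0z. Set V(φ) to the set of worlds R-reachable from y in exactly 0 steps. Then □^0φ holds at y, so the antecedent holds at x; validity forces ◇^3φ at z, giving a w with zR^3w and yR^0w.
First-order correspondent: ∀x ∀y (xR³y → ∃w (y = w ∧ xR³w)).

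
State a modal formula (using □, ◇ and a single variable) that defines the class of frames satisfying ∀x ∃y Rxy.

□r → ◇r

The condition is seriality. The D schema □r → ◇r defines it.
Suppose □r→◇r is valid. At any x set V(r)=W. Then □r at x, so ◇r at x, so x has a successor.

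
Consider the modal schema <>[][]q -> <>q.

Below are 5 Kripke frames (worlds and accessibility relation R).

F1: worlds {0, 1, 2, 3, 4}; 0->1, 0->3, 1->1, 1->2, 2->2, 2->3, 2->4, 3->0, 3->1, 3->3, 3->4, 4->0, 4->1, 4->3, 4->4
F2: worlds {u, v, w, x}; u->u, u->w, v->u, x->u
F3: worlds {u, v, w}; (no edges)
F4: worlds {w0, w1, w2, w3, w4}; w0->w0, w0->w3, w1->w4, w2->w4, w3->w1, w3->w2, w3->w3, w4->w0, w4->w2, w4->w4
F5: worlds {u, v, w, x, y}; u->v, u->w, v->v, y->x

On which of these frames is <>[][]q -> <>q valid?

F1, F3, F4

Frame correspondent (Sahlqvist): forall x forall y (xRy -> exists w (y R^2 w & xRw)) — i.e. a generalized confluence (Geach) condition.
F1: ✓.
F2: fails — uRw but no t with wR²t and uRt.
F3: ✓.
F4: ✓.
F5: fails — uRw but no t with wR²t and uRt.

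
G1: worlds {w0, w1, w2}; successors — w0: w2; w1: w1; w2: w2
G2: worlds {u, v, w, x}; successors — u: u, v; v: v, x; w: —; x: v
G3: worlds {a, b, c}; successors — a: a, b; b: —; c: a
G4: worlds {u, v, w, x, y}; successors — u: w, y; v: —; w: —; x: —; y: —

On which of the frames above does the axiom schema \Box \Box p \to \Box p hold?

G1, G2, G3

The schema corresponds to density: \forall x \forall y (Rxy \to \exists z (Rxz \wedge Rzy)).
G1: condition met.
G2: condition met.
G3: condition met.
G4: fails — Ruy but no z with Ruz and Rzy.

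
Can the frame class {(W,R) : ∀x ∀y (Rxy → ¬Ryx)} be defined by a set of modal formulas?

No

If a class were modally definable it would be closed under surjective bounded morphisms (Goldblatt–Thomason).
The 5-cycle (worlds a,b,c,d,e with a→b→c→d→e→a) is asymmetric. Mapping every world to a single reflexive point • is a surjective bounded morphism, and the reflexive point is not asymmetric (R•• but asymmetry requires ¬R••).
Hence asymmetry is not modally definable.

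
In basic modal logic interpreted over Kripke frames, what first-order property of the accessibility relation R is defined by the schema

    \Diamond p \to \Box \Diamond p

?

the Euclidean property: \forall x \forall y \forall z (Rxy \wedge Rxz \to Ryz)

This schema is the 5 axiom.
It corresponds to the Euclidean property: \forall x \forall y \forall z (Rxy \wedge Rxz \to Ryz).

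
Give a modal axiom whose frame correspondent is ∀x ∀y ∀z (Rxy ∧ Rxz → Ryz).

◇q → □◇q

This is the Euclidean property; the standard corresponding axiom is 5: ◇q → □◇q.
Suppose ◇q→□◇q is valid. Take Rxy, Rxz and set V(q)={y}. Then ◇q at x, so □◇q at x, so ◇q at z, so some w with Rzw has q; w=y, i.e. Rzy. By symmetry of the argument, Ryz.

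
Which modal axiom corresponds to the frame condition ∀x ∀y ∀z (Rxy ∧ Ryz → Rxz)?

□q → □□q

This is transitivity; the standard corresponding axiom is 4: □q → □□q.
Suppose □q→□□q is valid. Take Rxy, Ryz and set V(q)={w : Rxw}. Then □q at x, so □□q at x, so □q at y, so q at z, i.e. Rxz.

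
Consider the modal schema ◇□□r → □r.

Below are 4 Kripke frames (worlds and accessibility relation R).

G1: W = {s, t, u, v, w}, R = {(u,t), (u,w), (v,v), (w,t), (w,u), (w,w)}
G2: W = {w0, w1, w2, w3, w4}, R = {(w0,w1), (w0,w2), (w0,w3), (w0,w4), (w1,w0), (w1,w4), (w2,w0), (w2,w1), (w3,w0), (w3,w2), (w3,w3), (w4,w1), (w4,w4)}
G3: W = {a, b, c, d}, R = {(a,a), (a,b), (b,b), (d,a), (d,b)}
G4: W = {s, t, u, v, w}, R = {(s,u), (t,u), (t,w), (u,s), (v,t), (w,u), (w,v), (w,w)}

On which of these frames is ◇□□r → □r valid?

Frame correspondent (Sahlqvist): ∀x ∀y ∀z ((xRy ∧ xRz) → ∃w (yR²w ∧ z = w)) — i.e. a generalized confluence (Geach) condition.
G1: fails — uRt, uRt but no w* with tR²w* and t=w*.
G2: fails — w0Rw4, w0Rw2 but no w with w4R²w and w2=w.
G3: fails — aRb, aRa but no w with bR²w and a=w.
G4: fails — tRu, tRw but no w* with uR²w* and w=w*.

none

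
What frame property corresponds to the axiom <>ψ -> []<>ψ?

This schema is the 5 axiom.
Its frame correspondent is the Euclidean property — forall x forall y forall z (Rxy & Rxz -> Ryz).

the Euclidean property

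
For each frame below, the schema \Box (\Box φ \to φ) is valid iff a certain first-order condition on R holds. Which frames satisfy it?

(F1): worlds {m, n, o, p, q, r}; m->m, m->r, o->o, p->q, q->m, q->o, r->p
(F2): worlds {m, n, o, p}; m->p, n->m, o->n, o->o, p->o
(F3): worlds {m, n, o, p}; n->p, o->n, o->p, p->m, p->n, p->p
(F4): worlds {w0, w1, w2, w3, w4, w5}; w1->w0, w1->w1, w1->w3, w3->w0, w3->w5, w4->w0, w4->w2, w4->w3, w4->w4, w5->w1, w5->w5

none

Frame correspondent (Sahlqvist): \forall x \forall y (Rxy \to Ryy) — i.e. shift-reflexivity.
(F1): fails — Rmr but not Rrr.
(F2): fails — Ron but not Rnn.
(F3): fails — Ron but not Rnn.
(F4): fails — Rw1w0 but not Rw0w0.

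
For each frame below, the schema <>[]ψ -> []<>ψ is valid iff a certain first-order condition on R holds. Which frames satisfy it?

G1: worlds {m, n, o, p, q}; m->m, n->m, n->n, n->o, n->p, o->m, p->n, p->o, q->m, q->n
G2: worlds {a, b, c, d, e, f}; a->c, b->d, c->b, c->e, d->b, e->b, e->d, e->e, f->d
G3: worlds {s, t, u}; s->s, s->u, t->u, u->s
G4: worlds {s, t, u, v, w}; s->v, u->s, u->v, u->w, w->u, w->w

G3

This is the axiom for convergence; its first-order frame correspondent is forall x forall y forall z (Rxy & Rxz -> exists w (Ryw & Rzw)).
G1: fails — Rno and Rnp but o and p have no common successor.
G2: fails — Reb and Red but b and d have no common successor.
G3: holds.
G4: fails — Rsv and Rsv but v and v have no common successor.
Valid on: G3.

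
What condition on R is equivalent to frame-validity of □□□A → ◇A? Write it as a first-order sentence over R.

∀x ∃w (xR³w ∧ xRw)

This is a Sahlqvist (Geach-type) schema ◇^0□^3A → □^0◇^1A.
Minimal-valuation argument: fix x; take any y with xR^0y and any z with xR^0z. Set V(A) to the set of worlds R-reachable from y in exactly 3 steps. Then □^3A holds at y, so the antecedent holds at x; validity forces ◇^1A at z, giving a w with zR^1w and yR^3w.
First-order correspondent: ∀x ∃w (xR³w ∧ xRw).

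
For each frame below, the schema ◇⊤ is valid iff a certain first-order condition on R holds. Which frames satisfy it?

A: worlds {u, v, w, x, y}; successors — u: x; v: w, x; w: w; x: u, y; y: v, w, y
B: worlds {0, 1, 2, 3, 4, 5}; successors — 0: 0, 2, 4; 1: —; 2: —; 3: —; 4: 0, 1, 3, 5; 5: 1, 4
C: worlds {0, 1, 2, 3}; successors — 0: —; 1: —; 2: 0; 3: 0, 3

This is the axiom for seriality; its first-order frame correspondent is ∀x ∃y Rxy.
A: holds.
B: fails — world 1 has no successor.
C: fails — world 0 has no successor.
Valid on: A.

A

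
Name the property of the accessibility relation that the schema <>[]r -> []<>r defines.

Suppose ◇□r→□◇r is valid. Take Rxy, Rxz and set V(r)={w : Ryw}. Then □r at y so ◇□r at x, so □◇r at x, so ◇r at z, giving w with Rzw and Ryw.

convergence: forall x forall y forall z (Rxy & Rxz -> exists w (Ryw & Rzw))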